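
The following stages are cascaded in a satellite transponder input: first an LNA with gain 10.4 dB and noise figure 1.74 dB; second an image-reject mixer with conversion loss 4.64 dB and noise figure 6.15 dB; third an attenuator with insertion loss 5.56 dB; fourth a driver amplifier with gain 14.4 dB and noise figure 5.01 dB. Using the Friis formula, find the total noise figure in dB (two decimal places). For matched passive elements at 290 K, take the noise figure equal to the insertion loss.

6.57 dB

Convert to linear (a loss of L dB is a gain of −L dB): F_i = 10^(NF_i/10), G_i = 10^(G_i,dB/10)
  Stage 1: F_1 = 10^(1.74/10) = 1.493, G_1 = 10^(10.4/10) = 10.96
  Stage 2: F_2 = 10^(6.15/10) = 4.121, G_2 = 10^(−4.64/10) = 0.3436
  Stage 3: F_3 = 10^(5.56/10) = 3.597, G_3 = 10^(−5.56/10) = 0.2780
  Stage 4: F_4 = 10^(5.01/10) = 3.170, G_4 = 10^(14.4/10) = 27.54
Friis cascade:
  F = 1.493 + (4.121 − 1)/10.96 + (3.597 − 1)/3.767 + (3.170 − 1)/1.047 = 4.539
NF = 10 log₁₀(4.539) = 6.57 dB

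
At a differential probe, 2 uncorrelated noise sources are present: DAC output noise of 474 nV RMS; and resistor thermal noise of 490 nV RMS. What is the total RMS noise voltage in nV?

682 nV

Uncorrelated sources add in power (mean-square): V_tot = √(ΣV_i²)
V_tot = √[(4.74×10⁻⁷)² + (4.90×10⁻⁷)²] = 6.82×10⁻⁷ V = 682 nV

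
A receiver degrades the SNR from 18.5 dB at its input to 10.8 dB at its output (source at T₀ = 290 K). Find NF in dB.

NF (dB) = SNR_in(dB) − SNR_out(dB) when the source is at T₀
NF = 18.5 − 10.8 = 7.7 dB

7.7 dB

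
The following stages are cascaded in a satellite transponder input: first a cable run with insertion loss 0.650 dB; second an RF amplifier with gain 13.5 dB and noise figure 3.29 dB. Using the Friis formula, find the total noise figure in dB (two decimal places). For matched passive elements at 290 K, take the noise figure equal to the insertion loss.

3.94 dB

Convert to linear (a loss of L dB is a gain of −L dB): F_i = 10^(NF_i/10), G_i = 10^(G_i,dB/10)
  Stage 1: F_1 = 10^(0.650/10) = 1.161, G_1 = 10^(−0.650/10) = 0.8610
  Stage 2: F_2 = 10^(3.29/10) = 2.133, G_2 = 10^(13.5/10) = 22.39
Friis cascade:
  F = 1.161 + (2.133 − 1)/0.8610 = 2.477
NF = 10 log₁₀(2.477) = 3.94 dB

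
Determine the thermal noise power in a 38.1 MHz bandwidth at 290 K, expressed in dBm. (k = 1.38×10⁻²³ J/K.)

−98.2 dBm

P_n = kTB = 1.38×10⁻²³ × 290 × 3.81×10⁷ = 1.52×10⁻¹³ W
In dBm: 10 log₁₀(1.52×10⁻¹³ / 10⁻³) = −98.2 dBm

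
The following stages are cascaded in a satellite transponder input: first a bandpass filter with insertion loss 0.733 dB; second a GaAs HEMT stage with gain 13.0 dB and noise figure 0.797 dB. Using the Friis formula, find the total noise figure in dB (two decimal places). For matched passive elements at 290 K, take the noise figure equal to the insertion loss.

1.53 dB

Convert to linear (a loss of L dB is a gain of −L dB): F_i = 10^(NF_i/10), G_i = 10^(G_i,dB/10)
  Stage 1: F_1 = 10^(0.733/10) = 1.184, G_1 = 10^(−0.733/10) = 0.8447
  Stage 2: F_2 = 10^(0.797/10) = 1.201, G_2 = 10^(13.0/10) = 19.95
Friis cascade:
  F = 1.184 + (1.201 − 1)/0.8447 = 1.422
NF = 10 log₁₀(1.422) = 1.53 dB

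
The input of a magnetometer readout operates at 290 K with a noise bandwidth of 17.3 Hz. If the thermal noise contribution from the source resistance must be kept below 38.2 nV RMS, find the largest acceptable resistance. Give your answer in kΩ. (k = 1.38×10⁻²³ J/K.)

Johnson–Nyquist: V_n = √(4kTRB) ⇒ R = V_n² / (4kTB)
4kTB = 4 × 1.38×10⁻²³ × 290 × 1.73×10¹ = 2.77×10⁻¹⁹
R = (3.82×10⁻⁸)² / 2.77×10⁻¹⁹ = 5.27×10³ Ω = 5.27 kΩ

5.27 kΩ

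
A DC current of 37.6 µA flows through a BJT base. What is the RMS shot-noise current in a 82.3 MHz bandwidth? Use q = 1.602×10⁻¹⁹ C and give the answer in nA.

I_n = √(2qI·B)
2qI·B = 2 × 1.602×10⁻¹⁹ × 3.76×10⁻⁵ × 8.23×10⁷ = 9.91×10⁻¹⁶ A²
I_n = √(9.91×10⁻¹⁶) = 3.15×10⁻⁸ A = 31.5 nA

31.5 nA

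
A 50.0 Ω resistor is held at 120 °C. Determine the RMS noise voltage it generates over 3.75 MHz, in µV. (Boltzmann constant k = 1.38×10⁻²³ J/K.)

T = 120 °C + 273.15 = 393.15 K
V_n = √(4kTRB)
4kTRB = 4 × 1.38×10⁻²³ × 393.15 × 5.00×10¹ × 3.75×10⁶ = 4.07×10⁻¹² V²
V_n = √(4.07×10⁻¹²) = 2.02×10⁻⁶ V = 2.02 µV

2.02 µV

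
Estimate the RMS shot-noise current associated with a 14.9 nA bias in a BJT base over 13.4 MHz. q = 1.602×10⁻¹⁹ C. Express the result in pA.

253 pA

I_n = √(2qI·B)
2qI·B = 2 × 1.602×10⁻¹⁹ × 1.49×10⁻⁸ × 1.34×10⁷ = 6.40×10⁻²⁰ A²
I_n = √(6.40×10⁻²⁰) = 2.53×10⁻¹⁰ A = 253 pA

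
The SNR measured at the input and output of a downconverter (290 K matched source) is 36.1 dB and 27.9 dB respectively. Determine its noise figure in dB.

8.2 dB

NF (dB) = SNR_in(dB) − SNR_out(dB) when the source is at T₀
NF = 36.1 − 27.9 = 8.2 dB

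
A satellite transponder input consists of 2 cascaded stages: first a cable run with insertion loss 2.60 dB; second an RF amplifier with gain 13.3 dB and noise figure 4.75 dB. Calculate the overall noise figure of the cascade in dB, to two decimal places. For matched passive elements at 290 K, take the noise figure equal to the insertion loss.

7.35 dB

Convert to linear (a loss of L dB is a gain of −L dB): F_i = 10^(NF_i/10), G_i = 10^(G_i,dB/10)
  Stage 1: F_1 = 10^(2.60/10) = 1.820, G_1 = 10^(−2.60/10) = 0.5495
  Stage 2: F_2 = 10^(4.75/10) = 2.985, G_2 = 10^(13.3/10) = 21.38
Friis cascade:
  F = 1.820 + (2.985 − 1)/0.5495 = 5.433
NF = 10 log₁₀(5.433) = 7.35 dB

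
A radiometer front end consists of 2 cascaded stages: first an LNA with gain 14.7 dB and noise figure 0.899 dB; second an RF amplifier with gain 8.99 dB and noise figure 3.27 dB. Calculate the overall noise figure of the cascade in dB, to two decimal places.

1.03 dB

Convert to linear (a loss of L dB is a gain of −L dB): F_i = 10^(NF_i/10), G_i = 10^(G_i,dB/10)
  Stage 1: F_1 = 10^(0.899/10) = 1.230, G_1 = 10^(14.7/10) = 29.51
  Stage 2: F_2 = 10^(3.27/10) = 2.123, G_2 = 10^(8.99/10) = 7.925
Friis cascade:
  F = 1.230 + (2.123 − 1)/29.51 = 1.268
NF = 10 log₁₀(1.268) = 1.03 dB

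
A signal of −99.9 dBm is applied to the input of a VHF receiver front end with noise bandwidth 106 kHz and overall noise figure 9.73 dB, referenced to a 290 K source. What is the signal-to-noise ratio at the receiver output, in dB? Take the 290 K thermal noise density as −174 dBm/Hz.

14.1 dB

Noise floor: N = −174 + 10 log₁₀(B) + NF
10 log₁₀(1.06×10⁵) = 50.25 dB
N = −174 + 50.25 + 9.73 = −114.02 dBm
SNR = P_sig − N = −99.9 − (−114.02) = 14.12 dB → 14.1 dB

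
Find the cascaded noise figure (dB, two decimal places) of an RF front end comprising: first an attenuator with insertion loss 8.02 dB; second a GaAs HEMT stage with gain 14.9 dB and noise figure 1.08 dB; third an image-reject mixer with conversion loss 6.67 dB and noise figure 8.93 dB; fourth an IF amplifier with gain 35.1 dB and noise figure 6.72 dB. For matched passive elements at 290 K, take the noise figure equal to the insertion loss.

Convert to linear (a loss of L dB is a gain of −L dB): F_i = 10^(NF_i/10), G_i = 10^(G_i,dB/10)
  Stage 1: F_1 = 10^(8.02/10) = 6.339, G_1 = 10^(−8.02/10) = 0.1578
  Stage 2: F_2 = 10^(1.08/10) = 1.282, G_2 = 10^(14.9/10) = 30.90
  Stage 3: F_3 = 10^(8.93/10) = 7.816, G_3 = 10^(−6.67/10) = 0.2153
  Stage 4: F_4 = 10^(6.72/10) = 4.699, G_4 = 10^(35.1/10) = 3236
Friis cascade:
  F = 6.339 + (1.282 − 1)/0.1578 + (7.816 − 1)/4.875 + (4.699 − 1)/1.050 = 13.05
NF = 10 log₁₀(13.05) = 11.16 dB

11.16 dB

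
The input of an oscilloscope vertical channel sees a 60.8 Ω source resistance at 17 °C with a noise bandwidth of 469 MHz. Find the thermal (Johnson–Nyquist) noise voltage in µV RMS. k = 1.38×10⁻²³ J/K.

21.4 µV

T = 17 °C + 273.15 = 290.15 K
V_n = √(4kTRB)
4kTRB = 4 × 1.38×10⁻²³ × 290.15 × 6.08×10¹ × 4.69×10⁸ = 4.57×10⁻¹⁰ V²
V_n = √(4.57×10⁻¹⁰) = 2.14×10⁻⁵ V = 21.4 µV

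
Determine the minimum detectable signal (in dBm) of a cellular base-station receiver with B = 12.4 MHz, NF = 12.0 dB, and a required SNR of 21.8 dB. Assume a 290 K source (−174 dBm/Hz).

−69.3 dBm

Sensitivity = −174 + 10 log₁₀(B) + NF + SNR_min
= −174 + 70.93 + 12.0 + 21.8
= −69.27 dBm → −69.3 dBm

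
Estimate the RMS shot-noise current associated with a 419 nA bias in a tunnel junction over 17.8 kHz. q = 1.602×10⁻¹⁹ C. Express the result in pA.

I_n = √(2qI·B)
2qI·B = 2 × 1.602×10⁻¹⁹ × 4.19×10⁻⁷ × 1.78×10⁴ = 2.39×10⁻²¹ A²
I_n = √(2.39×10⁻²¹) = 4.89×10⁻¹¹ A = 48.9 pA

48.9 pA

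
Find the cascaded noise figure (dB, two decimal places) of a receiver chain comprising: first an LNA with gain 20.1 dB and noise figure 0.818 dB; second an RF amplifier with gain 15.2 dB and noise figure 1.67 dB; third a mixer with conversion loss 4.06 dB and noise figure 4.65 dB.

0.84 dB

Convert to linear (a loss of L dB is a gain of −L dB): F_i = 10^(NF_i/10), G_i = 10^(G_i,dB/10)
  Stage 1: F_1 = 10^(0.818/10) = 1.207, G_1 = 10^(20.1/10) = 102.3
  Stage 2: F_2 = 10^(1.67/10) = 1.469, G_2 = 10^(15.2/10) = 33.11
  Stage 3: F_3 = 10^(4.65/10) = 2.917, G_3 = 10^(−4.06/10) = 0.3926
Friis cascade:
  F = 1.207 + (1.469 − 1)/102.3 + (2.917 − 1)/3388 = 1.212
NF = 10 log₁₀(1.212) = 0.84 dB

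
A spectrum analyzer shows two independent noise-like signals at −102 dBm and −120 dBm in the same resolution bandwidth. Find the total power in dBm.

−101.9 dBm

Convert to linear, add, convert back:
P₁ = 6.31×10⁻¹⁴ W, P₂ = 1.00×10⁻¹⁵ W
P_tot = 6.41×10⁻¹⁴ W → 10 log₁₀(P_tot / 10⁻³) = −101.9 dBm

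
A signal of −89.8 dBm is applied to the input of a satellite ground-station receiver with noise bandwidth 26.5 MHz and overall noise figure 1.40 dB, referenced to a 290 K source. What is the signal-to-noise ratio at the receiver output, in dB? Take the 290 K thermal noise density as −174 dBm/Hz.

Noise floor: N = −174 + 10 log₁₀(B) + NF
10 log₁₀(2.65×10⁷) = 74.23 dB
N = −174 + 74.23 + 1.40 = −98.37 dBm
SNR = P_sig − N = −89.8 − (−98.37) = 8.57 dB → 8.6 dB

8.6 dB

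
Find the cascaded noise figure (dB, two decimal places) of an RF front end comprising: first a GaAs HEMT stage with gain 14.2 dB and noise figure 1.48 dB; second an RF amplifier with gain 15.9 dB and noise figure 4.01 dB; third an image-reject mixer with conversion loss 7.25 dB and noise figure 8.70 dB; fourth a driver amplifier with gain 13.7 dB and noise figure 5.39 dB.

1.71 dB

Convert to linear (a loss of L dB is a gain of −L dB): F_i = 10^(NF_i/10), G_i = 10^(G_i,dB/10)
  Stage 1: F_1 = 10^(1.48/10) = 1.406, G_1 = 10^(14.2/10) = 26.30
  Stage 2: F_2 = 10^(4.01/10) = 2.518, G_2 = 10^(15.9/10) = 38.90
  Stage 3: F_3 = 10^(8.70/10) = 7.413, G_3 = 10^(−7.25/10) = 0.1884
  Stage 4: F_4 = 10^(5.39/10) = 3.459, G_4 = 10^(13.7/10) = 23.44
Friis cascade:
  F = 1.406 + (2.518 − 1)/26.30 + (7.413 − 1)/1023 + (3.459 − 1)/192.8 = 1.483
NF = 10 log₁₀(1.483) = 1.71 dB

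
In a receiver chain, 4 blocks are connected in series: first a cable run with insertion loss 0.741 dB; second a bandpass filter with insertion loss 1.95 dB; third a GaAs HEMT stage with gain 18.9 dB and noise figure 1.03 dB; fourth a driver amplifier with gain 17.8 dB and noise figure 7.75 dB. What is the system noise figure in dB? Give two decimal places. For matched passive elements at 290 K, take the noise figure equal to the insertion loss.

3.93 dB

Convert to linear (a loss of L dB is a gain of −L dB): F_i = 10^(NF_i/10), G_i = 10^(G_i,dB/10)
  Stage 1: F_1 = 10^(0.741/10) = 1.186, G_1 = 10^(−0.741/10) = 0.8431
  Stage 2: F_2 = 10^(1.95/10) = 1.567, G_2 = 10^(−1.95/10) = 0.6383
  Stage 3: F_3 = 10^(1.03/10) = 1.268, G_3 = 10^(18.9/10) = 77.62
  Stage 4: F_4 = 10^(7.75/10) = 5.957, G_4 = 10^(17.8/10) = 60.26
Friis cascade:
  F = 1.186 + (1.567 − 1)/0.8431 + (1.268 − 1)/0.5381 + (5.957 − 1)/41.77 = 2.474
NF = 10 log₁₀(2.474) = 3.93 dB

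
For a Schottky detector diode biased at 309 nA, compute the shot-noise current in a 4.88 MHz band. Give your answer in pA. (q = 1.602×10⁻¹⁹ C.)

I_n = √(2qI·B)
2qI·B = 2 × 1.602×10⁻¹⁹ × 3.09×10⁻⁷ × 4.88×10⁶ = 4.83×10⁻¹⁹ A²
I_n = √(4.83×10⁻¹⁹) = 6.95×10⁻¹⁰ A = 695 pA

695 pA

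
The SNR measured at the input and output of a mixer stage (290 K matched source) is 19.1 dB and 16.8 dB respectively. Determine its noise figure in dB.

NF (dB) = SNR_in(dB) − SNR_out(dB) when the source is at T₀
NF = 19.1 − 16.8 = 2.3 dB

2.3 dB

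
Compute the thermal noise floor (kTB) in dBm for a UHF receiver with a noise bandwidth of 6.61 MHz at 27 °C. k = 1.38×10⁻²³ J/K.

−105.6 dBm

T = 27 °C + 273.15 = 300.15 K
P_n = kTB = 1.38×10⁻²³ × 300.15 × 6.61×10⁶ = 2.74×10⁻¹⁴ W
In dBm: 10 log₁₀(2.74×10⁻¹⁴ / 10⁻³) = −105.6 dBm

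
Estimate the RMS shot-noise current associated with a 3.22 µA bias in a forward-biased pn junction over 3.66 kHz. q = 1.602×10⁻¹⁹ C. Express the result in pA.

61.4 pA

I_n = √(2qI·B)
2qI·B = 2 × 1.602×10⁻¹⁹ × 3.22×10⁻⁶ × 3.66×10³ = 3.78×10⁻²¹ A²
I_n = √(3.78×10⁻²¹) = 6.14×10⁻¹¹ A = 61.4 pA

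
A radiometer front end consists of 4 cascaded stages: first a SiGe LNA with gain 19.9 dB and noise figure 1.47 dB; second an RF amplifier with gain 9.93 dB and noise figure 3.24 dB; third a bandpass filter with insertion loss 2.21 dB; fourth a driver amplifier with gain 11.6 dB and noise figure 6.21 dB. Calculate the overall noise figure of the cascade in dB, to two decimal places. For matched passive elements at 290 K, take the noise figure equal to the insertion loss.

1.52 dB

Convert to linear (a loss of L dB is a gain of −L dB): F_i = 10^(NF_i/10), G_i = 10^(G_i,dB/10)
  Stage 1: F_1 = 10^(1.47/10) = 1.403, G_1 = 10^(19.9/10) = 97.72
  Stage 2: F_2 = 10^(3.24/10) = 2.109, G_2 = 10^(9.93/10) = 9.840
  Stage 3: F_3 = 10^(2.21/10) = 1.663, G_3 = 10^(−2.21/10) = 0.6012
  Stage 4: F_4 = 10^(6.21/10) = 4.178, G_4 = 10^(11.6/10) = 14.45
Friis cascade:
  F = 1.403 + (2.109 − 1)/97.72 + (1.663 − 1)/961.6 + (4.178 − 1)/578.1 = 1.420
NF = 10 log₁₀(1.420) = 1.52 dB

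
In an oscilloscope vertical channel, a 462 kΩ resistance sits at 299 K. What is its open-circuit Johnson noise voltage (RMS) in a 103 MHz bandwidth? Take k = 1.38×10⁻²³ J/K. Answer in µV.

886 µV

V_n = √(4kTRB)
4kTRB = 4 × 1.38×10⁻²³ × 299 × 4.62×10⁵ × 1.03×10⁸ = 7.85×10⁻⁷ V²
V_n = √(7.85×10⁻⁷) = 8.86×10⁻⁴ V = 886 µV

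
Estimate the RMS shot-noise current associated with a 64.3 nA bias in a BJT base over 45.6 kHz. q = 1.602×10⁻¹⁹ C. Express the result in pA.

30.7 pA

I_n = √(2qI·B)
2qI·B = 2 × 1.602×10⁻¹⁹ × 6.43×10⁻⁸ × 4.56×10⁴ = 9.39×10⁻²² A²
I_n = √(9.39×10⁻²²) = 3.07×10⁻¹¹ A = 30.7 pA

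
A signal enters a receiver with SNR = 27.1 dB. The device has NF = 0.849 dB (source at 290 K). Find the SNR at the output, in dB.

By definition F = SNR_in/SNR_out, so in dB: SNR_out = SNR_in − NF
SNR_out = 27.1 − 0.849 = 26.251 dB

26.251 dB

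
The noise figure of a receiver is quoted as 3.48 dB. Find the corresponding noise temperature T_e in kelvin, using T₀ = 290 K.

F = 10^(3.48/10) = 2.22844
T_e = (F − 1)·T₀ = (2.22844 − 1) × 290 = 356 K

356 K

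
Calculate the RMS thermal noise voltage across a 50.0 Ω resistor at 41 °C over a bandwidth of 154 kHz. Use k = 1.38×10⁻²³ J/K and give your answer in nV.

365 nV

T = 41 °C + 273.15 = 314.15 K
V_n = √(4kTRB)
4kTRB = 4 × 1.38×10⁻²³ × 314.15 × 5.00×10¹ × 1.54×10⁵ = 1.34×10⁻¹³ V²
V_n = √(1.34×10⁻¹³) = 3.65×10⁻⁷ V = 365 nV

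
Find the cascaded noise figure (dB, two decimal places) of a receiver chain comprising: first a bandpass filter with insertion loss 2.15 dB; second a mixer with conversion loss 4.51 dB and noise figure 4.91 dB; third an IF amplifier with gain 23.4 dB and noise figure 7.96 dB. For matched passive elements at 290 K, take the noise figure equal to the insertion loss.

Convert to linear (a loss of L dB is a gain of −L dB): F_i = 10^(NF_i/10), G_i = 10^(G_i,dB/10)
  Stage 1: F_1 = 10^(2.15/10) = 1.641, G_1 = 10^(−2.15/10) = 0.6095
  Stage 2: F_2 = 10^(4.91/10) = 3.097, G_2 = 10^(−4.51/10) = 0.3540
  Stage 3: F_3 = 10^(7.96/10) = 6.252, G_3 = 10^(23.4/10) = 218.8
Friis cascade:
  F = 1.641 + (3.097 − 1)/0.6095 + (6.252 − 1)/0.2158 = 29.42
NF = 10 log₁₀(29.42) = 14.69 dB

14.69 dB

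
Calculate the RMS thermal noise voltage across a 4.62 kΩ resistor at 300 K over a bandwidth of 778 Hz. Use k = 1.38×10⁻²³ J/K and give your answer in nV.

V_n = √(4kTRB)
4kTRB = 4 × 1.38×10⁻²³ × 300 × 4.62×10³ × 7.78×10² = 5.95×10⁻¹⁴ V²
V_n = √(5.95×10⁻¹⁴) = 2.44×10⁻⁷ V = 244 nV

244 nV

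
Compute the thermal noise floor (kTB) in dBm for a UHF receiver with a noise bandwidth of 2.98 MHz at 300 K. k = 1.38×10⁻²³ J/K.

−109.1 dBm

P_n = kTB = 1.38×10⁻²³ × 300 × 2.98×10⁶ = 1.23×10⁻¹⁴ W
In dBm: 10 log₁₀(1.23×10⁻¹⁴ / 10⁻³) = −109.1 dBm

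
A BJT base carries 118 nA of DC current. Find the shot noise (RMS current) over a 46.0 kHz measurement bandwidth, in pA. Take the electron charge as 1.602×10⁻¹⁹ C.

I_n = √(2qI·B)
2qI·B = 2 × 1.602×10⁻¹⁹ × 1.18×10⁻⁷ × 4.60×10⁴ = 1.74×10⁻²¹ A²
I_n = √(1.74×10⁻²¹) = 4.17×10⁻¹¹ A = 41.7 pA

41.7 pA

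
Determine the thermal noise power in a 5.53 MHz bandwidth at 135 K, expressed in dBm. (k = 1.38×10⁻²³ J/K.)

−109.9 dBm

P_n = kTB = 1.38×10⁻²³ × 135 × 5.53×10⁶ = 1.03×10⁻¹⁴ W
In dBm: 10 log₁₀(1.03×10⁻¹⁴ / 10⁻³) = −109.9 dBm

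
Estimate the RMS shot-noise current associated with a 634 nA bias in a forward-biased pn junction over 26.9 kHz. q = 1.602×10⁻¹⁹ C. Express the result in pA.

I_n = √(2qI·B)
2qI·B = 2 × 1.602×10⁻¹⁹ × 6.34×10⁻⁷ × 2.69×10⁴ = 5.46×10⁻²¹ A²
I_n = √(5.46×10⁻²¹) = 7.39×10⁻¹¹ A = 73.9 pA

73.9 pA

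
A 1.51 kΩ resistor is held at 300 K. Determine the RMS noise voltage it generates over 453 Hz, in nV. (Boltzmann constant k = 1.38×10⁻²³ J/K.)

106 nV

V_n = √(4kTRB)
4kTRB = 4 × 1.38×10⁻²³ × 300 × 1.51×10³ × 4.53×10² = 1.13×10⁻¹⁴ V²
V_n = √(1.13×10⁻¹⁴) = 1.06×10⁻⁷ V = 106 nV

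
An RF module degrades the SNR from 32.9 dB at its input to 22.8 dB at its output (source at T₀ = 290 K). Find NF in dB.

NF (dB) = SNR_in(dB) − SNR_out(dB) when the source is at T₀
NF = 32.9 − 22.8 = 10.1 dB

10.1 dB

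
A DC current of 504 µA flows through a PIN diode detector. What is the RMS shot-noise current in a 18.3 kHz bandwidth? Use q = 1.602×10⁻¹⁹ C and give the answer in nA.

I_n = √(2qI·B)
2qI·B = 2 × 1.602×10⁻¹⁹ × 5.04×10⁻⁴ × 1.83×10⁴ = 2.96×10⁻¹⁸ A²
I_n = √(2.96×10⁻¹⁸) = 1.72×10⁻⁹ A = 1.72 nA

1.72 nA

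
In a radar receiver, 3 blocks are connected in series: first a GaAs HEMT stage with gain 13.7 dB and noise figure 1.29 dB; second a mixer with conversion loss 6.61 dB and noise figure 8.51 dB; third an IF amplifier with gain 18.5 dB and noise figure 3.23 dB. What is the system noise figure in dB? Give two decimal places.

2.60 dB

Convert to linear (a loss of L dB is a gain of −L dB): F_i = 10^(NF_i/10), G_i = 10^(G_i,dB/10)
  Stage 1: F_1 = 10^(1.29/10) = 1.346, G_1 = 10^(13.7/10) = 23.44
  Stage 2: F_2 = 10^(8.51/10) = 7.096, G_2 = 10^(−6.61/10) = 0.2183
  Stage 3: F_3 = 10^(3.23/10) = 2.104, G_3 = 10^(18.5/10) = 70.79
Friis cascade:
  F = 1.346 + (7.096 − 1)/23.44 + (2.104 − 1)/5.117 = 1.822
NF = 10 log₁₀(1.822) = 2.60 dB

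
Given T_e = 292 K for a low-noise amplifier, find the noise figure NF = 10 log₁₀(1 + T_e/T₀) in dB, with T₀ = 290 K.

F = 1 + T_e/T₀ = 1 + 292/290 = 2.0069
NF = 10 log₁₀(2.0069) = 3.03 dB

3.03 dB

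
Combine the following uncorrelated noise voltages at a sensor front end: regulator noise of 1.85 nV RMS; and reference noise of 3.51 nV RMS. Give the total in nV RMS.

3.97 nV

Uncorrelated sources add in power (mean-square): V_tot = √(ΣV_i²)
V_tot = √[(1.85×10⁻⁹)² + (3.51×10⁻⁹)²] = 3.97×10⁻⁹ V = 3.97 nV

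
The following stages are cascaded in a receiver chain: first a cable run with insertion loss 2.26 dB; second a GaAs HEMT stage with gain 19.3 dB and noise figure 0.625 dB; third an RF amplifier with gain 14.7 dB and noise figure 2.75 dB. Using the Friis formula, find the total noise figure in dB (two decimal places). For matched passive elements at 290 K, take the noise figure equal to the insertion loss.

Convert to linear (a loss of L dB is a gain of −L dB): F_i = 10^(NF_i/10), G_i = 10^(G_i,dB/10)
  Stage 1: F_1 = 10^(2.26/10) = 1.683, G_1 = 10^(−2.26/10) = 0.5943
  Stage 2: F_2 = 10^(0.625/10) = 1.155, G_2 = 10^(19.3/10) = 85.11
  Stage 3: F_3 = 10^(2.75/10) = 1.884, G_3 = 10^(14.7/10) = 29.51
Friis cascade:
  F = 1.683 + (1.155 − 1)/0.5943 + (1.884 − 1)/50.58 = 1.961
NF = 10 log₁₀(1.961) = 2.92 dB

2.92 dB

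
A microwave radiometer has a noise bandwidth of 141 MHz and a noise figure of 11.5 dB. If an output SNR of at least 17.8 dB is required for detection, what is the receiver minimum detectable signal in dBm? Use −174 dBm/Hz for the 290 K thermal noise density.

−63.2 dBm

Sensitivity = −174 + 10 log₁₀(B) + NF + SNR_min
= −174 + 81.49 + 11.5 + 17.8
= −63.21 dBm → −63.2 dBm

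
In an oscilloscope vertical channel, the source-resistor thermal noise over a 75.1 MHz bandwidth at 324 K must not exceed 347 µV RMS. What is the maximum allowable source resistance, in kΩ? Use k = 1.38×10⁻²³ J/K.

89.6 kΩ

Johnson–Nyquist: V_n = √(4kTRB) ⇒ R = V_n² / (4kTB)
4kTB = 4 × 1.38×10⁻²³ × 324 × 7.51×10⁷ = 1.34×10⁻¹²
R = (3.47×10⁻⁴)² / 1.34×10⁻¹² = 8.96×10⁴ Ω = 89.6 kΩ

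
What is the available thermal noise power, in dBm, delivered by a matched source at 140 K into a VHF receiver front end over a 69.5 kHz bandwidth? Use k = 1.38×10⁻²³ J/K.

−128.7 dBm

P_n = kTB = 1.38×10⁻²³ × 140 × 6.95×10⁴ = 1.34×10⁻¹⁶ W
In dBm: 10 log₁₀(1.34×10⁻¹⁶ / 10⁻³) = −128.7 dBm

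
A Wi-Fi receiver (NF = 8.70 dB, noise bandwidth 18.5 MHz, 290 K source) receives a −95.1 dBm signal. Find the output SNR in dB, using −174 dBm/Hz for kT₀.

−2.5 dB

Noise floor: N = −174 + 10 log₁₀(B) + NF
10 log₁₀(1.85×10⁷) = 72.67 dB
N = −174 + 72.67 + 8.70 = −92.63 dBm
SNR = P_sig − N = −95.1 − (−92.63) = −2.47 dB → −2.5 dB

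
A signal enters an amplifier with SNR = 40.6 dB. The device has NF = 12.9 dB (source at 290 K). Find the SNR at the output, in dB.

27.7 dB

By definition F = SNR_in/SNR_out, so in dB: SNR_out = SNR_in − NF
SNR_out = 40.6 − 12.9 = 27.7 dB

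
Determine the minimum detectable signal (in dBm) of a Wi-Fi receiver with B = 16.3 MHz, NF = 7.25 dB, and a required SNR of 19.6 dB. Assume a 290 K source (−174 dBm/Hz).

Sensitivity = −174 + 10 log₁₀(B) + NF + SNR_min
= −174 + 72.12 + 7.25 + 19.6
= −75.03 dBm → −75.0 dBm

−75.0 dBm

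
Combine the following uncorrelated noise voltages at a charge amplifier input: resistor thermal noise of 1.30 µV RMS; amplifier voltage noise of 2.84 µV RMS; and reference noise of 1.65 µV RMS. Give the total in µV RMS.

Uncorrelated sources add in power (mean-square): V_tot = √(ΣV_i²)
V_tot = √[(1.30×10⁻⁶)² + (2.84×10⁻⁶)² + (1.65×10⁻⁶)²] = 3.53×10⁻⁶ V = 3.53 µV

3.53 µV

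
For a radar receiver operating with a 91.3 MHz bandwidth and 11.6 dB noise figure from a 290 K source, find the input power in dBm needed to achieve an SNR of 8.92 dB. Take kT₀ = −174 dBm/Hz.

−73.9 dBm

Sensitivity = −174 + 10 log₁₀(B) + NF + SNR_min
= −174 + 79.6 + 11.6 + 8.92
= −73.88 dBm → −73.9 dBm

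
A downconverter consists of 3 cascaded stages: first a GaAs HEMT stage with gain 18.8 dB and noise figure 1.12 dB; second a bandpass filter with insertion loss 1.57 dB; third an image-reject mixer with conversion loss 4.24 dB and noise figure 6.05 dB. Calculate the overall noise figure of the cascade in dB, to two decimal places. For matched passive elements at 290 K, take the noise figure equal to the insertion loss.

1.33 dB

Convert to linear (a loss of L dB is a gain of −L dB): F_i = 10^(NF_i/10), G_i = 10^(G_i,dB/10)
  Stage 1: F_1 = 10^(1.12/10) = 1.294, G_1 = 10^(18.8/10) = 75.86
  Stage 2: F_2 = 10^(1.57/10) = 1.435, G_2 = 10^(−1.57/10) = 0.6966
  Stage 3: F_3 = 10^(6.05/10) = 4.027, G_3 = 10^(−4.24/10) = 0.3767
Friis cascade:
  F = 1.294 + (1.435 − 1)/75.86 + (4.027 − 1)/52.84 = 1.357
NF = 10 log₁₀(1.357) = 1.33 dB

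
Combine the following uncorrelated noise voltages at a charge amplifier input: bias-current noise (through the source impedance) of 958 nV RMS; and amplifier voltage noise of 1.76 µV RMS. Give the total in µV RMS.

2.00 µV

Uncorrelated sources add in power (mean-square): V_tot = √(ΣV_i²)
V_tot = √[(9.58×10⁻⁷)² + (1.76×10⁻⁶)²] = 2.00×10⁻⁶ V = 2.00 µV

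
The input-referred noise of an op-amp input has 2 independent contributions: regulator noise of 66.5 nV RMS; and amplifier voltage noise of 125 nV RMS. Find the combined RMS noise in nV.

142 nV

Uncorrelated sources add in power (mean-square): V_tot = √(ΣV_i²)
V_tot = √[(6.65×10⁻⁸)² + (1.25×10⁻⁷)²] = 1.42×10⁻⁷ V = 142 nV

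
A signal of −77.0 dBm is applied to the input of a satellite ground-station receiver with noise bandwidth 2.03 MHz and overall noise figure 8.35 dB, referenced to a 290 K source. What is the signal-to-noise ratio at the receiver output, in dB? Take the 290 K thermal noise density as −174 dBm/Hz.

Noise floor: N = −174 + 10 log₁₀(B) + NF
10 log₁₀(2.03×10⁶) = 63.07 dB
N = −174 + 63.07 + 8.35 = −102.58 dBm
SNR = P_sig − N = −77.0 − (−102.58) = 25.58 dB → 25.6 dB

25.6 dB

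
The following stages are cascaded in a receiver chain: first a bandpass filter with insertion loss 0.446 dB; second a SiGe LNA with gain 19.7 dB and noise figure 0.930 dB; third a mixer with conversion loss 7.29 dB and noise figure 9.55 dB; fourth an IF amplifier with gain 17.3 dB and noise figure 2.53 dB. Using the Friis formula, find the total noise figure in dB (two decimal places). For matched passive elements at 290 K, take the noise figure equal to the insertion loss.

1.81 dB

Convert to linear (a loss of L dB is a gain of −L dB): F_i = 10^(NF_i/10), G_i = 10^(G_i,dB/10)
  Stage 1: F_1 = 10^(0.446/10) = 1.108, G_1 = 10^(−0.446/10) = 0.9024
  Stage 2: F_2 = 10^(0.930/10) = 1.239, G_2 = 10^(19.7/10) = 93.33
  Stage 3: F_3 = 10^(9.55/10) = 9.016, G_3 = 10^(−7.29/10) = 0.1866
  Stage 4: F_4 = 10^(2.53/10) = 1.791, G_4 = 10^(17.3/10) = 53.70
Friis cascade:
  F = 1.108 + (1.239 − 1)/0.9024 + (9.016 − 1)/84.22 + (1.791 − 1)/15.72 = 1.518
NF = 10 log₁₀(1.518) = 1.81 dB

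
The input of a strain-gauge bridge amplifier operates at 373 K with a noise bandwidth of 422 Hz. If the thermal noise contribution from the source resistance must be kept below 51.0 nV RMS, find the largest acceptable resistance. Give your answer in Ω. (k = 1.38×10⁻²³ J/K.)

Johnson–Nyquist: V_n = √(4kTRB) ⇒ R = V_n² / (4kTB)
4kTB = 4 × 1.38×10⁻²³ × 373 × 4.22×10² = 8.69×10⁻¹⁸
R = (5.10×10⁻⁸)² / 8.69×10⁻¹⁸ = 2.99×10² Ω = 299 Ω

299 Ω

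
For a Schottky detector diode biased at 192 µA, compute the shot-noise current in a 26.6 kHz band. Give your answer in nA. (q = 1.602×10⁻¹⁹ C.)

1.28 nA

I_n = √(2qI·B)
2qI·B = 2 × 1.602×10⁻¹⁹ × 1.92×10⁻⁴ × 2.66×10⁴ = 1.64×10⁻¹⁸ A²
I_n = √(1.64×10⁻¹⁸) = 1.28×10⁻⁹ A = 1.28 nA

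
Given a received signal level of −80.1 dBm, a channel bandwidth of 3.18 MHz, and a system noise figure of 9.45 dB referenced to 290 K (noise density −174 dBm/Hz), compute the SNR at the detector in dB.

19.4 dB

Noise floor: N = −174 + 10 log₁₀(B) + NF
10 log₁₀(3.18×10⁶) = 65.02 dB
N = −174 + 65.02 + 9.45 = −99.53 dBm
SNR = P_sig − N = −80.1 − (−99.53) = 19.43 dB → 19.4 dB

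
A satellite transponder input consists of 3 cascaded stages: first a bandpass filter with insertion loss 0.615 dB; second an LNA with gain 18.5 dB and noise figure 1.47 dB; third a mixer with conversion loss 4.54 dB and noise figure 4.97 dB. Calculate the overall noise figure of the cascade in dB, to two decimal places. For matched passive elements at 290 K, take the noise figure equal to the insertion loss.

Convert to linear (a loss of L dB is a gain of −L dB): F_i = 10^(NF_i/10), G_i = 10^(G_i,dB/10)
  Stage 1: F_1 = 10^(0.615/10) = 1.152, G_1 = 10^(−0.615/10) = 0.8680
  Stage 2: F_2 = 10^(1.47/10) = 1.403, G_2 = 10^(18.5/10) = 70.79
  Stage 3: F_3 = 10^(4.97/10) = 3.141, G_3 = 10^(−4.54/10) = 0.3516
Friis cascade:
  F = 1.152 + (1.403 − 1)/0.8680 + (3.141 − 1)/61.45 = 1.651
NF = 10 log₁₀(1.651) = 2.18 dB

2.18 dB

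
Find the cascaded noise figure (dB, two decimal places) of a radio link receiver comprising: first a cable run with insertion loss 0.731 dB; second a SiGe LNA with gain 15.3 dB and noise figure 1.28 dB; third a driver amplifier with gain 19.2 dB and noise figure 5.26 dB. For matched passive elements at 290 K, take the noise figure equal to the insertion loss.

Convert to linear (a loss of L dB is a gain of −L dB): F_i = 10^(NF_i/10), G_i = 10^(G_i,dB/10)
  Stage 1: F_1 = 10^(0.731/10) = 1.183, G_1 = 10^(−0.731/10) = 0.8451
  Stage 2: F_2 = 10^(1.28/10) = 1.343, G_2 = 10^(15.3/10) = 33.88
  Stage 3: F_3 = 10^(5.26/10) = 3.357, G_3 = 10^(19.2/10) = 83.18
Friis cascade:
  F = 1.183 + (1.343 − 1)/0.8451 + (3.357 − 1)/28.64 = 1.671
NF = 10 log₁₀(1.671) = 2.23 dB

2.23 dB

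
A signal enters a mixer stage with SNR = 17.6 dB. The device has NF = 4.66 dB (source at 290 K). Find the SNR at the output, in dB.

12.94 dB

By definition F = SNR_in/SNR_out, so in dB: SNR_out = SNR_in − NF
SNR_out = 17.6 − 4.66 = 12.94 dB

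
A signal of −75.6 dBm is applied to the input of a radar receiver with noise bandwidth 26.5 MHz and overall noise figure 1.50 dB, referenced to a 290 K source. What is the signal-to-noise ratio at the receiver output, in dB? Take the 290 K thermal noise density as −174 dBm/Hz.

Noise floor: N = −174 + 10 log₁₀(B) + NF
10 log₁₀(2.65×10⁷) = 74.23 dB
N = −174 + 74.23 + 1.50 = −98.27 dBm
SNR = P_sig − N = −75.6 − (−98.27) = 22.67 dB → 22.7 dB

22.7 dB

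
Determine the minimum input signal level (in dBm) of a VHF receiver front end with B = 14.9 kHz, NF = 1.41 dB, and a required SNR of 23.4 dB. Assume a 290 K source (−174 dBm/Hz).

Sensitivity = −174 + 10 log₁₀(B) + NF + SNR_min
= −174 + 41.73 + 1.41 + 23.4
= −107.46 dBm → −107.5 dBm

−107.5 dBm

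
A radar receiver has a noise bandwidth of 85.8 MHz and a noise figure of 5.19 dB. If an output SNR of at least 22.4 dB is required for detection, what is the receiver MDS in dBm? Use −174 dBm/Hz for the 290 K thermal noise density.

Sensitivity = −174 + 10 log₁₀(B) + NF + SNR_min
= −174 + 79.33 + 5.19 + 22.4
= −67.08 dBm → −67.1 dBm

−67.1 dBm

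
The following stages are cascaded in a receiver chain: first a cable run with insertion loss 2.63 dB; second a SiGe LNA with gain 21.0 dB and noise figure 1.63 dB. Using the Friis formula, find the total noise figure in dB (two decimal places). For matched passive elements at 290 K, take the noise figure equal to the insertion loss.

4.26 dB

Convert to linear (a loss of L dB is a gain of −L dB): F_i = 10^(NF_i/10), G_i = 10^(G_i,dB/10)
  Stage 1: F_1 = 10^(2.63/10) = 1.832, G_1 = 10^(−2.63/10) = 0.5458
  Stage 2: F_2 = 10^(1.63/10) = 1.455, G_2 = 10^(21.0/10) = 125.9
Friis cascade:
  F = 1.832 + (1.455 − 1)/0.5458 = 2.667
NF = 10 log₁₀(2.667) = 4.26 dB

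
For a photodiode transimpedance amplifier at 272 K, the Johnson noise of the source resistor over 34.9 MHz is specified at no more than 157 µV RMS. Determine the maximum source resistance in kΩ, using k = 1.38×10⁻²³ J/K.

Johnson–Nyquist: V_n = √(4kTRB) ⇒ R = V_n² / (4kTB)
4kTB = 4 × 1.38×10⁻²³ × 272 × 3.49×10⁷ = 5.24×10⁻¹³
R = (1.57×10⁻⁴)² / 5.24×10⁻¹³ = 4.70×10⁴ Ω = 47.0 kΩ

47.0 kΩ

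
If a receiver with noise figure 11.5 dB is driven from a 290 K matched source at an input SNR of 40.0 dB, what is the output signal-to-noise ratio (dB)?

28.5 dB

By definition F = SNR_in/SNR_out, so in dB: SNR_out = SNR_in − NF
SNR_out = 40.0 − 11.5 = 28.5 dB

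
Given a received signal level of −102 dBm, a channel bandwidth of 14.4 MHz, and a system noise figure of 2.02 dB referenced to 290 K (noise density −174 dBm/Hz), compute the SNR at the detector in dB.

Noise floor: N = −174 + 10 log₁₀(B) + NF
10 log₁₀(1.44×10⁷) = 71.58 dB
N = −174 + 71.58 + 2.02 = −100.40 dBm
SNR = P_sig − N = −102 − (−100.40) = −1.60 dB → −1.6 dB

−1.6 dB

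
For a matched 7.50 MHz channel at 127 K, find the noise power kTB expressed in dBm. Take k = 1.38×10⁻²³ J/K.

−108.8 dBm

P_n = kTB = 1.38×10⁻²³ × 127 × 7.50×10⁶ = 1.31×10⁻¹⁴ W
In dBm: 10 log₁₀(1.31×10⁻¹⁴ / 10⁻³) = −108.8 dBm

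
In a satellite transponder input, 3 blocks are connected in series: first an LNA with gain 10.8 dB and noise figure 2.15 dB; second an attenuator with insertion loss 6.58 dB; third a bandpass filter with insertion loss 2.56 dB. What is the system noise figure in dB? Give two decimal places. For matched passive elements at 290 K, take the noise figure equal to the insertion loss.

3.50 dB

Convert to linear (a loss of L dB is a gain of −L dB): F_i = 10^(NF_i/10), G_i = 10^(G_i,dB/10)
  Stage 1: F_1 = 10^(2.15/10) = 1.641, G_1 = 10^(10.8/10) = 12.02
  Stage 2: F_2 = 10^(6.58/10) = 4.550, G_2 = 10^(−6.58/10) = 0.2198
  Stage 3: F_3 = 10^(2.56/10) = 1.803, G_3 = 10^(−2.56/10) = 0.5546
Friis cascade:
  F = 1.641 + (4.550 − 1)/12.02 + (1.803 − 1)/2.642 = 2.240
NF = 10 log₁₀(2.240) = 3.50 dB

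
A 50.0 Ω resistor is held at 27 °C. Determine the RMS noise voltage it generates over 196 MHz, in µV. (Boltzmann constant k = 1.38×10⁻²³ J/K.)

12.7 µV

T = 27 °C + 273.15 = 300.15 K
V_n = √(4kTRB)
4kTRB = 4 × 1.38×10⁻²³ × 300.15 × 5.00×10¹ × 1.96×10⁸ = 1.62×10⁻¹⁰ V²
V_n = √(1.62×10⁻¹⁰) = 1.27×10⁻⁵ V = 12.7 µV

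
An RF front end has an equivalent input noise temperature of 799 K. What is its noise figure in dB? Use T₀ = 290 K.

5.75 dB

F = 1 + T_e/T₀ = 1 + 799/290 = 3.75517
NF = 10 log₁₀(3.75517) = 5.75 dB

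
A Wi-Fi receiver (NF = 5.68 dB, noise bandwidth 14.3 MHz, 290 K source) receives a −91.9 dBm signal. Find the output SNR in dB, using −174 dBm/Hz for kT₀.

Noise floor: N = −174 + 10 log₁₀(B) + NF
10 log₁₀(1.43×10⁷) = 71.55 dB
N = −174 + 71.55 + 5.68 = −96.77 dBm
SNR = P_sig − N = −91.9 − (−96.77) = 4.87 dB → 4.9 dB

4.9 dB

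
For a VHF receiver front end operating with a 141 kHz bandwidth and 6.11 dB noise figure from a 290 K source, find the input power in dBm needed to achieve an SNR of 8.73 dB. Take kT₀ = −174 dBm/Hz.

Sensitivity = −174 + 10 log₁₀(B) + NF + SNR_min
= −174 + 51.49 + 6.11 + 8.73
= −107.67 dBm → −107.7 dBm

−107.7 dBm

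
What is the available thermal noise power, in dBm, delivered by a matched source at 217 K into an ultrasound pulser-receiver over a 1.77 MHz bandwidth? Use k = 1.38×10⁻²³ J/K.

−112.8 dBm

P_n = kTB = 1.38×10⁻²³ × 217 × 1.77×10⁶ = 5.30×10⁻¹⁵ W
In dBm: 10 log₁₀(5.30×10⁻¹⁵ / 10⁻³) = −112.8 dBm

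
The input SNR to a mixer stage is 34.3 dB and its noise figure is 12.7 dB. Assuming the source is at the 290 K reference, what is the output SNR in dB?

21.6 dB

By definition F = SNR_in/SNR_out, so in dB: SNR_out = SNR_in − NF
SNR_out = 34.3 − 12.7 = 21.6 dB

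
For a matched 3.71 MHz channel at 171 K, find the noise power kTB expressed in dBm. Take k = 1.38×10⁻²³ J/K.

P_n = kTB = 1.38×10⁻²³ × 171 × 3.71×10⁶ = 8.75×10⁻¹⁵ W
In dBm: 10 log₁₀(8.75×10⁻¹⁵ / 10⁻³) = −110.6 dBm

−110.6 dBm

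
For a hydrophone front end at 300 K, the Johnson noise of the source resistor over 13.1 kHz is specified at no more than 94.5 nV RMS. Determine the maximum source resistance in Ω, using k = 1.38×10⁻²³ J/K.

Johnson–Nyquist: V_n = √(4kTRB) ⇒ R = V_n² / (4kTB)
4kTB = 4 × 1.38×10⁻²³ × 300 × 1.31×10⁴ = 2.17×10⁻¹⁶
R = (9.45×10⁻⁸)² / 2.17×10⁻¹⁶ = 4.12×10¹ Ω = 41.2 Ω

41.2 Ω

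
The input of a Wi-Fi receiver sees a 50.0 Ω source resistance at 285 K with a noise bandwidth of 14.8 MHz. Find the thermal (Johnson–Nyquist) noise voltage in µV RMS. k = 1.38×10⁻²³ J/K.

V_n = √(4kTRB)
4kTRB = 4 × 1.38×10⁻²³ × 285 × 5.00×10¹ × 1.48×10⁷ = 1.16×10⁻¹¹ V²
V_n = √(1.16×10⁻¹¹) = 3.41×10⁻⁶ V = 3.41 µV

3.41 µV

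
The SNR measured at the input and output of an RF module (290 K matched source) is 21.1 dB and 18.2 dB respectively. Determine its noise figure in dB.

NF (dB) = SNR_in(dB) − SNR_out(dB) when the source is at T₀
NF = 21.1 − 18.2 = 2.9 dB

2.9 dB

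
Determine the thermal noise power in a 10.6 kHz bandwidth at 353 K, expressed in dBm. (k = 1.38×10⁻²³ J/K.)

−132.9 dBm

P_n = kTB = 1.38×10⁻²³ × 353 × 1.06×10⁴ = 5.16×10⁻¹⁷ W
In dBm: 10 log₁₀(5.16×10⁻¹⁷ / 10⁻³) = −132.9 dBm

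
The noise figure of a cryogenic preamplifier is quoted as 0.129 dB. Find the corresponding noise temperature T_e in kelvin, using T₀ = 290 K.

F = 10^(0.129/10) = 1.03015
T_e = (F − 1)·T₀ = (1.03015 − 1) × 290 = 8.74 K

8.74 K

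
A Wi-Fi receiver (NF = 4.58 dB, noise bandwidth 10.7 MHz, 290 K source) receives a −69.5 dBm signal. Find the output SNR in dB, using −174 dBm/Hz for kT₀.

Noise floor: N = −174 + 10 log₁₀(B) + NF
10 log₁₀(1.07×10⁷) = 70.29 dB
N = −174 + 70.29 + 4.58 = −99.13 dBm
SNR = P_sig − N = −69.5 − (−99.13) = 29.63 dB → 29.6 dB

29.6 dB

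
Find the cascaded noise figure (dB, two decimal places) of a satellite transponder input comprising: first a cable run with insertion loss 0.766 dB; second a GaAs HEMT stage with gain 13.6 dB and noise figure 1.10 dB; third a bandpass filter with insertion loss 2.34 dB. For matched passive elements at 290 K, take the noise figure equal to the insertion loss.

Convert to linear (a loss of L dB is a gain of −L dB): F_i = 10^(NF_i/10), G_i = 10^(G_i,dB/10)
  Stage 1: F_1 = 10^(0.766/10) = 1.193, G_1 = 10^(−0.766/10) = 0.8383
  Stage 2: F_2 = 10^(1.10/10) = 1.288, G_2 = 10^(13.6/10) = 22.91
  Stage 3: F_3 = 10^(2.34/10) = 1.714, G_3 = 10^(−2.34/10) = 0.5834
Friis cascade:
  F = 1.193 + (1.288 − 1)/0.8383 + (1.714 − 1)/19.20 = 1.574
NF = 10 log₁₀(1.574) = 1.97 dB

1.97 dB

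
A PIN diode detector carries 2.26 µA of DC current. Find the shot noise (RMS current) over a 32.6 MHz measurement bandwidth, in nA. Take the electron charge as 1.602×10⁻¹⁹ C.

4.86 nA

I_n = √(2qI·B)
2qI·B = 2 × 1.602×10⁻¹⁹ × 2.26×10⁻⁶ × 3.26×10⁷ = 2.36×10⁻¹⁷ A²
I_n = √(2.36×10⁻¹⁷) = 4.86×10⁻⁹ A = 4.86 nA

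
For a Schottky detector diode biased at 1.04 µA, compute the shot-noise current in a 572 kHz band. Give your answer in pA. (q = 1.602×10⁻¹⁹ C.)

437 pA

I_n = √(2qI·B)
2qI·B = 2 × 1.602×10⁻¹⁹ × 1.04×10⁻⁶ × 5.72×10⁵ = 1.91×10⁻¹⁹ A²
I_n = √(1.91×10⁻¹⁹) = 4.37×10⁻¹⁰ A = 437 pA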